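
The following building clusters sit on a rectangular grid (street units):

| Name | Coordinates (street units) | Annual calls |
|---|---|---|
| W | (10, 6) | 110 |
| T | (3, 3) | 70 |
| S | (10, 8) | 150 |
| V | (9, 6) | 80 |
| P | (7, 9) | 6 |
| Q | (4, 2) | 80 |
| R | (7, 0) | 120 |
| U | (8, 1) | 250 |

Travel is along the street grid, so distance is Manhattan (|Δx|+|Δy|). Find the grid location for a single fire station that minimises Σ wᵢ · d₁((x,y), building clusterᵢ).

(8, 2)

Manhattan distance separates: Σwᵢ(|x−xᵢ|+|y−yᵢ|) = Σwᵢ|x−xᵢ| + Σwᵢ|y−yᵢ|, so x and y are optimised independently as 1-D weighted medians.
Total weight W = 866; half = 433.
x-coordinate, sorted with cumulative weight:
  x=3 (T, w=70) cum 70
  x=4 (Q, w=80) cum 150
  x=7 (P, w=6) cum 156
  x=7 (R, w=120) cum 276
  x=8 (U, w=250) cum 526  ← median
  x=9 (V, w=80) cum 606
  x=10 (W, w=110) cum 716
  x=10 (S, w=150) cum 866
⇒ x* = 8
y-coordinate, sorted with cumulative weight:
  y=0 (R, w=120) cum 120
  y=1 (U, w=250) cum 370
  y=2 (Q, w=80) cum 450  ← median
  y=3 (T, w=70) cum 520
  y=6 (W, w=110) cum 630
  y=6 (V, w=80) cum 710
  y=8 (S, w=150) cum 860
  y=9 (P, w=6) cum 866
⇒ y* = 2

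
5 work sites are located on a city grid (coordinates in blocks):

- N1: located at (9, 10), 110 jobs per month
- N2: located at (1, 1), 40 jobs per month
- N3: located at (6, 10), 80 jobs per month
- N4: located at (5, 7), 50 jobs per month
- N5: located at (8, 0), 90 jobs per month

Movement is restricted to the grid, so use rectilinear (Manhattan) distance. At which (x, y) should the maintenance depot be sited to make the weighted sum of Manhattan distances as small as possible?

Manhattan distance separates: Σwᵢ(|x−xᵢ|+|y−yᵢ|) = Σwᵢ|x−xᵢ| + Σwᵢ|y−yᵢ|, so x and y are optimised independently as 1-D weighted medians.
Total weight W = 370; half = 185.
x-coordinate, sorted with cumulative weight:
  x=1 (N2, w=40) cum 40
  x=5 (N4, w=50) cum 90
  x=6 (N3, w=80) cum 170
  x=8 (N5, w=90) cum 260  ← median
  x=9 (N1, w=110) cum 370
⇒ x* = 8
y-coordinate, sorted with cumulative weight:
  y=0 (N5, w=90) cum 90
  y=1 (N2, w=40) cum 130
  y=7 (N4, w=50) cum 180
  y=10 (N1, w=110) cum 290  ← median
  y=10 (N3, w=80) cum 370
⇒ y* = 10

(8, 10)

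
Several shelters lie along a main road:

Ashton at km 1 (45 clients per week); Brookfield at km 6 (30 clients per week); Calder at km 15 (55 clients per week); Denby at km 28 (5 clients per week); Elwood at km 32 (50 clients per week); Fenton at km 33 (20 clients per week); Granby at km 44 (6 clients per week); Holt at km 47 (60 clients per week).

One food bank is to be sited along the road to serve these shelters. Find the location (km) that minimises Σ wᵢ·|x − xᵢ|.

For a sum of weighted absolute distances on a line, the optimum is the weighted median (not the mean). Total weight W = 271; half-weight = 135.5.
Sort by position and accumulate weight:
  km 1 (Ashton, w=45) → cum 45
  km 6 (Brookfield, w=30) → cum 75
  km 15 (Calder, w=55) → cum 130
  km 28 (Denby, w=5) → cum 135
  km 32 (Elwood, w=50) → cum 185  ≥ 135.5 → median here
  km 33 (Fenton, w=20) → cum 205
  km 44 (Granby, w=6) → cum 211
  km 47 (Holt, w=60) → cum 271
Optimal location: km 32.

x = 32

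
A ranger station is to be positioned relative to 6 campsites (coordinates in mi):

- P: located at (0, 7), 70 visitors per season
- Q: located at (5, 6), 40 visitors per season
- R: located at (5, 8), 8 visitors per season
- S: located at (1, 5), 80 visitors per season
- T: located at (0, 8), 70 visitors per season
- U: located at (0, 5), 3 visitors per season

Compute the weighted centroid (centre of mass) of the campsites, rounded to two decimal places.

(1.18, 6.53)

The minimiser of Σwᵢ‖p−pᵢ‖² is the weighted centroid p* = (Σwᵢpᵢ)/(Σwᵢ).
Σwᵢ = 271.
Σwᵢxᵢ = 70·0 + 40·5 + 8·5 + 80·1 + 70·0 + 3·0 = 320.
Σwᵢyᵢ = 70·7 + 40·6 + 8·8 + 80·5 + 70·8 + 3·5 = 1769.
x* = 320/271 = 1.18, y* = 1769/271 = 6.53.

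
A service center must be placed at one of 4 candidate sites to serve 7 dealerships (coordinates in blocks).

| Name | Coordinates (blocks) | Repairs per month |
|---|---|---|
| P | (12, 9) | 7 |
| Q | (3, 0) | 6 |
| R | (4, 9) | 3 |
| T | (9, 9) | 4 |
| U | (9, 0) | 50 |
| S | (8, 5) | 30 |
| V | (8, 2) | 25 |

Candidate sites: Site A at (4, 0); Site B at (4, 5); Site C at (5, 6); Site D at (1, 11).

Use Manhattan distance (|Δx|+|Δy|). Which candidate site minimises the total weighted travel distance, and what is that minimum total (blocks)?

Total weighted distance at each candidate:
  Site A (4, 0): total = 878
  Site B (4, 5): total = 963
  Site C (5, 6): total = 953
  Site D (1, 11): total = 1964
Minimum is at Site A with total 878 blocks.

Site A, total 878 blocks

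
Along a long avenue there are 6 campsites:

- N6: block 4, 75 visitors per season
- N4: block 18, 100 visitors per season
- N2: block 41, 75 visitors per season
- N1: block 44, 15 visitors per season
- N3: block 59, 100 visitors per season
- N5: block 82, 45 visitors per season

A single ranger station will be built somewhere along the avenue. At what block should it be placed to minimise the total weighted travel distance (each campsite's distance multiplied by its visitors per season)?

x = 41

For a sum of weighted absolute distances on a line, the optimum is the weighted median (not the mean). Total weight W = 410; half-weight = 205.
Sort by position and accumulate weight:
  block 4 (N6, w=75) → cum 75
  block 18 (N4, w=100) → cum 175
  block 41 (N2, w=75) → cum 250  ≥ 205 → median here
  block 44 (N1, w=15) → cum 265
  block 59 (N3, w=100) → cum 365
  block 82 (N5, w=45) → cum 410
Optimal location: block 41.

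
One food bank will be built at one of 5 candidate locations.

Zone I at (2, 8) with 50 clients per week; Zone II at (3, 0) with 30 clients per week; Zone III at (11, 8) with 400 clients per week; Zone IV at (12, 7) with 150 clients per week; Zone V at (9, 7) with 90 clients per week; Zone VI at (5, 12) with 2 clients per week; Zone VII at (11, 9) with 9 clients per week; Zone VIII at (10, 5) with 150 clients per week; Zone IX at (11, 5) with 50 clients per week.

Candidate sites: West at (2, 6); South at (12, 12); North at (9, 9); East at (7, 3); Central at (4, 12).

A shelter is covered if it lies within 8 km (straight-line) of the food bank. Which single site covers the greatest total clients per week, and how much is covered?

East, covering 929

Coverage radius r = 8 km; a point is covered iff (Δx)²+(Δy)² ≤ 8² = 64.
  West (2, 6): covers {Zone I, Zone II, Zone V, Zone VI} → 172
  South (12, 12): covers {Zone III, Zone IV, Zone V, Zone VI, Zone VII, Zone VIII, Zone IX} → 851
  North (9, 9): covers {Zone I, Zone III, Zone IV, Zone V, Zone VI, Zone VII, Zone VIII, Zone IX} → 901
  East (7, 3): covers {Zone I, Zone II, Zone III, Zone IV, Zone V, Zone VII, Zone VIII, Zone IX} → 929
  Central (4, 12): covers {Zone I, Zone V, Zone VI, Zone VII} → 151
Maximum coverage at East: 929 clients per week.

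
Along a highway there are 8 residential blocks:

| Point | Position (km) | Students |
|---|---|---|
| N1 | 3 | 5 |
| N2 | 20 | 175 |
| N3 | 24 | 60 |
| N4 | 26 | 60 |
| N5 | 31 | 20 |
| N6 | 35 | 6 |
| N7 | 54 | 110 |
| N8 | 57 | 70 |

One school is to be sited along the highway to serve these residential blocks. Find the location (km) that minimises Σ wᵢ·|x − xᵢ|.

x = 26

For a sum of weighted absolute distances on a line, the optimum is the weighted median (not the mean). Total weight W = 506; half-weight = 253.
Sort by position and accumulate weight:
  km 3 (N1, w=5) → cum 5
  km 20 (N2, w=175) → cum 180
  km 24 (N3, w=60) → cum 240
  km 26 (N4, w=60) → cum 300  ≥ 253 → median here
  km 31 (N5, w=20) → cum 320
  km 35 (N6, w=6) → cum 326
  km 54 (N7, w=110) → cum 436
  km 57 (N8, w=70) → cum 506
Optimal location: km 26.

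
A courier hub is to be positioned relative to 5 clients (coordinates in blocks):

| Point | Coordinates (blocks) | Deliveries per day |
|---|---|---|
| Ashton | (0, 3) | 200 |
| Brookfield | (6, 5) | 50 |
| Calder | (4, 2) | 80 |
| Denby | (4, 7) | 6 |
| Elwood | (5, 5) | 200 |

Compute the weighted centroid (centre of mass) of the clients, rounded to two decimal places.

The minimiser of Σwᵢ‖p−pᵢ‖² is the weighted centroid p* = (Σwᵢpᵢ)/(Σwᵢ).
Σwᵢ = 536.
Σwᵢxᵢ = 200·0 + 50·6 + 80·4 + 6·4 + 200·5 = 1644.
Σwᵢyᵢ = 200·3 + 50·5 + 80·2 + 6·7 + 200·5 = 2052.
x* = 1644/536 = 3.07, y* = 2052/536 = 3.83.

(3.07, 3.83)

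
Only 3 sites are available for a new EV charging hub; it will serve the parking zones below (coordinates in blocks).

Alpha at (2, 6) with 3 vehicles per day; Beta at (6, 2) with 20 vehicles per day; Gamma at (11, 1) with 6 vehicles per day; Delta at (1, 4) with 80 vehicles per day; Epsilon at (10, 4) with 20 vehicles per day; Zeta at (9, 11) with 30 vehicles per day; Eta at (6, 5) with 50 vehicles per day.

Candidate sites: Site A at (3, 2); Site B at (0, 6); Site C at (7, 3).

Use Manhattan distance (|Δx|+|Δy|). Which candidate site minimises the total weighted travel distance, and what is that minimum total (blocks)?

Total weighted distance at each candidate:
  Site A (3, 2): total = 1379
  Site B (0, 6): total = 1552
  Site C (7, 3): total = 1190
Minimum is at Site C with total 1190 blocks.

Site C, total 1190 blocks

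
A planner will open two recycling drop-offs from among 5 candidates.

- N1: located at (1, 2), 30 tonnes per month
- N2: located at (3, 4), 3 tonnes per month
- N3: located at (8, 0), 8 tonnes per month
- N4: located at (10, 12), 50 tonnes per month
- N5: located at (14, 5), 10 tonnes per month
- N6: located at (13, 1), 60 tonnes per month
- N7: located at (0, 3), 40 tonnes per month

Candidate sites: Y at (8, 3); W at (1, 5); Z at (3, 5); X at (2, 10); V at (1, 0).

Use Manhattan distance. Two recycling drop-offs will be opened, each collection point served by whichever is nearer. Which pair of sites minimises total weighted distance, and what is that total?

Evaluate every pair (each demand assigned to the nearer of the two):
  {Y, W}: total = 1293
  {Y, V}: total = 1312
  {Y, Z}: total = 1427
  {Y, X}: total = 1602
  {X, V}: total = 1744
  {Z, V}: total = 1869
  {Z, X}: total = 1883
  {W, X}: total = 1905
  {W, Z}: total = 1943
  {W, V}: total = 1955
Best pair: {Y, W} with total 1293.

{Y, W}, total 1293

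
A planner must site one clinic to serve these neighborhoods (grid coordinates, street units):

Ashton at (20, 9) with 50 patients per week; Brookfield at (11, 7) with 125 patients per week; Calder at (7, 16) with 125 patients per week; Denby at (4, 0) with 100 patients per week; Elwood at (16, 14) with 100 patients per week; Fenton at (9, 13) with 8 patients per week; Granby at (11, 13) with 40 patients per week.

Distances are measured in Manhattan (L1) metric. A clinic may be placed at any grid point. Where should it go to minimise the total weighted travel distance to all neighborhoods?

Manhattan distance separates: Σwᵢ(|x−xᵢ|+|y−yᵢ|) = Σwᵢ|x−xᵢ| + Σwᵢ|y−yᵢ|, so x and y are optimised independently as 1-D weighted medians.
Total weight W = 548; half = 274.
x-coordinate, sorted with cumulative weight:
  x=4 (Denby, w=100) cum 100
  x=7 (Calder, w=125) cum 225
  x=9 (Fenton, w=8) cum 233
  x=11 (Brookfield, w=125) cum 358  ← median
  x=11 (Granby, w=40) cum 398
  x=16 (Elwood, w=100) cum 498
  x=20 (Ashton, w=50) cum 548
⇒ x* = 11
y-coordinate, sorted with cumulative weight:
  y=0 (Denby, w=100) cum 100
  y=7 (Brookfield, w=125) cum 225
  y=9 (Ashton, w=50) cum 275  ← median
  y=13 (Fenton, w=8) cum 283
  y=13 (Granby, w=40) cum 323
  y=14 (Elwood, w=100) cum 423
  y=16 (Calder, w=125) cum 548
⇒ y* = 9

(11, 9)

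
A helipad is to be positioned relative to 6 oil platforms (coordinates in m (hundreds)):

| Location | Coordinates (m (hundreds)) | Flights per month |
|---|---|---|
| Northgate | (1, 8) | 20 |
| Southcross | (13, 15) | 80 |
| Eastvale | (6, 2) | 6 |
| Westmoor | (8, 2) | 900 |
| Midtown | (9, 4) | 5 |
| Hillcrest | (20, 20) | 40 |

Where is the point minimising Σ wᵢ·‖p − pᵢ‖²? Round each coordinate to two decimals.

(8.70, 3.80)

The minimiser of Σwᵢ‖p−pᵢ‖² is the weighted centroid p* = (Σwᵢpᵢ)/(Σwᵢ).
Σwᵢ = 1051.
Σwᵢxᵢ = 20·1 + 80·13 + 6·6 + 900·8 + 5·9 + 40·20 = 9141.
Σwᵢyᵢ = 20·8 + 80·15 + 6·2 + 900·2 + 5·4 + 40·20 = 3992.
x* = 9141/1051 = 8.70, y* = 3992/1051 = 3.80.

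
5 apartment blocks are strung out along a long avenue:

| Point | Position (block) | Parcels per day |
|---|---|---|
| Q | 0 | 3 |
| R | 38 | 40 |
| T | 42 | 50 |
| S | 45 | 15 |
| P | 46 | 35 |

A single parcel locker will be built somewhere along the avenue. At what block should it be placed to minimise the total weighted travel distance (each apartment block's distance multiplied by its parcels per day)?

For a sum of weighted absolute distances on a line, the optimum is the weighted median (not the mean). Total weight W = 143; half-weight = 71.5.
Sort by position and accumulate weight:
  block 0 (Q, w=3) → cum 3
  block 38 (R, w=40) → cum 43
  block 42 (T, w=50) → cum 93  ≥ 71.5 → median here
  block 45 (S, w=15) → cum 108
  block 46 (P, w=35) → cum 143
Optimal location: block 42.

x = 42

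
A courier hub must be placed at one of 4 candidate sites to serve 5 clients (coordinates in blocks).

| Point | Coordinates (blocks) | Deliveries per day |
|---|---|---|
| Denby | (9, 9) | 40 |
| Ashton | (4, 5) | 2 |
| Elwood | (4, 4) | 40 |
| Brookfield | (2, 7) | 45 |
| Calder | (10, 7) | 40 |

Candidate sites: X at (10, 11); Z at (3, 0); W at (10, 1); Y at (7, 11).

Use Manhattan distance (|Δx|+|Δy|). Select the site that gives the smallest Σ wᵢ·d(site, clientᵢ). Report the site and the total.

Total weighted distance at each candidate:
  X (10, 11): total = 1364
  Z (3, 0): total = 1732
  W (10, 1): total = 1610
  Y (7, 11): total = 1263
Minimum is at Y with total 1263 blocks.

Y, total 1263 blocks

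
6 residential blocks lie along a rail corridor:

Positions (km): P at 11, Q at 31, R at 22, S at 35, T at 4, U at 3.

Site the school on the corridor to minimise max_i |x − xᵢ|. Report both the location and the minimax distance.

location 19, max distance 16

The 1-center on a line is the midpoint of the two extreme points: leftmost at 3, rightmost at 35.
Optimal location = (3 + 35)/2 = 19; maximum distance = (35 − 3)/2 = 16.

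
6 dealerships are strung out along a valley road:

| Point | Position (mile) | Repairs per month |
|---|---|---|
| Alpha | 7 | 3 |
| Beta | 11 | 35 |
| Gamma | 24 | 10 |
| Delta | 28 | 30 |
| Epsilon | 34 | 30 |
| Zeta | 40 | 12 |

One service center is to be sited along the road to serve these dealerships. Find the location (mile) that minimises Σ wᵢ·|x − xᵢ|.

For a sum of weighted absolute distances on a line, the optimum is the weighted median (not the mean). Total weight W = 120; half-weight = 60.
Sort by position and accumulate weight:
  mile 7 (Alpha, w=3) → cum 3
  mile 11 (Beta, w=35) → cum 38
  mile 24 (Gamma, w=10) → cum 48
  mile 28 (Delta, w=30) → cum 78  ≥ 60 → median here
  mile 34 (Epsilon, w=30) → cum 108
  mile 40 (Zeta, w=12) → cum 120
Optimal location: mile 28.

x = 28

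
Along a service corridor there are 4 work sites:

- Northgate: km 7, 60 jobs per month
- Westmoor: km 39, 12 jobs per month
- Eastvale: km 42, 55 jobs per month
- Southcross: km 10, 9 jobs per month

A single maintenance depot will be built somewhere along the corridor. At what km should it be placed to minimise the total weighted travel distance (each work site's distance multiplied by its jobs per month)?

x = 10

For a sum of weighted absolute distances on a line, the optimum is the weighted median (not the mean). Total weight W = 136; half-weight = 68.
Sort by position and accumulate weight:
  km 7 (Northgate, w=60) → cum 60
  km 10 (Southcross, w=9) → cum 69  ≥ 68 → median here
  km 39 (Westmoor, w=12) → cum 81
  km 42 (Eastvale, w=55) → cum 136
Optimal location: km 10.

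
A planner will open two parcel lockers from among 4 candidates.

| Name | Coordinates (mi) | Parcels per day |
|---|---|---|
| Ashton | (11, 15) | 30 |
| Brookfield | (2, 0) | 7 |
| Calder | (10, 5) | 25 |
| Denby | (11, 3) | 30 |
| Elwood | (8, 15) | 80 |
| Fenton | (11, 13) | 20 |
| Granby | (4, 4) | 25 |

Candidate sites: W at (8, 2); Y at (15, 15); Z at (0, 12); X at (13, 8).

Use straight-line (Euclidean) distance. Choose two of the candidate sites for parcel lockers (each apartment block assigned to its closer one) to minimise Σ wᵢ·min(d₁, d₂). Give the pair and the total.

{W, Y}, total 1110.5

Evaluate every pair (each demand assigned to the nearer of the two):
  {W, Y}: total = 1110.5
  {W, X}: total = 1355.4
  {Y, X}: total = 1378.5
  {Z, X}: total = 1586.0
  {W, Z}: total = 1587.6
  {Y, Z}: total = 1737.2
Best pair: {W, Y} with total 1110.5.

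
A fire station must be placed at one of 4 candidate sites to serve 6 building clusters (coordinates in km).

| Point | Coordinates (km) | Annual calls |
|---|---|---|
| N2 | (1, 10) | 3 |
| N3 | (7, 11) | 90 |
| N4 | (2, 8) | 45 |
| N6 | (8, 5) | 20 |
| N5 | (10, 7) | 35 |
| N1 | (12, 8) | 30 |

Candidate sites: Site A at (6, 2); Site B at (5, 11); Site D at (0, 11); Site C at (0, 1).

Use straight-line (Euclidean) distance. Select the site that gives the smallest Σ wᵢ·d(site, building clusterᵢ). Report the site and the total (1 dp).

Total weighted distance at each candidate:
  Site A (6, 2): total = 1718.6
  Site B (5, 11): total = 970.0
  Site D (0, 11): total = 1744.5
  Site C (0, 1): total = 2457.2
Minimum is at Site B with total 970.0 km.

Site B, total 970.0 km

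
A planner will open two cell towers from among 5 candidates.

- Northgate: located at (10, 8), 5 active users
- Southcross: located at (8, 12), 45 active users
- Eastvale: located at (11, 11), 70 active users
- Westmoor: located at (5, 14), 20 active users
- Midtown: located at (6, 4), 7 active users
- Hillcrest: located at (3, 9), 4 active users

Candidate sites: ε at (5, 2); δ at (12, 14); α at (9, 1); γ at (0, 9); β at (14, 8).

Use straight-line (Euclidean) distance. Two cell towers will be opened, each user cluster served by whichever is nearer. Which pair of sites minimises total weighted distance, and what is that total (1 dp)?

{ε, δ}, total 639.0

Evaluate every pair (each demand assigned to the nearer of the two):
  {ε, δ}: total = 639.0
  {δ, γ}: total = 660.9
  {δ, α}: total = 663.9
  {δ, β}: total = 686.4
  {γ, β}: total = 849.6
  {ε, β}: total = 902.6
  {α, β}: total = 927.5
  {α, γ}: total = 1316.8
  {ε, γ}: total = 1349.8
  {ε, α}: total = 1503.8
Best pair: {ε, δ} with total 639.0.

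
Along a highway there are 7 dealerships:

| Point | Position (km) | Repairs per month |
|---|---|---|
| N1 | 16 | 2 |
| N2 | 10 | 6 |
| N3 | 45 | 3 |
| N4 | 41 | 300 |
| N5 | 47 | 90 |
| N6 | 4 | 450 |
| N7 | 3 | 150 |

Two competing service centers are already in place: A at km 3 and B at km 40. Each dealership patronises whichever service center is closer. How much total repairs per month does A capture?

608

The indifferent point is the midpoint (3+40)/2 = 21.5; dealerships left of it (closer to A at 3) go to A, those right go to B.
  N7 at 3 (w=150) → A
  N6 at 4 (w=450) → A
  N2 at 10 (w=6) → A
  N1 at 16 (w=2) → A
  N4 at 41 (w=300) → B
  N3 at 45 (w=3) → B
  N5 at 47 (w=90) → B
A captures 608; B captures 393.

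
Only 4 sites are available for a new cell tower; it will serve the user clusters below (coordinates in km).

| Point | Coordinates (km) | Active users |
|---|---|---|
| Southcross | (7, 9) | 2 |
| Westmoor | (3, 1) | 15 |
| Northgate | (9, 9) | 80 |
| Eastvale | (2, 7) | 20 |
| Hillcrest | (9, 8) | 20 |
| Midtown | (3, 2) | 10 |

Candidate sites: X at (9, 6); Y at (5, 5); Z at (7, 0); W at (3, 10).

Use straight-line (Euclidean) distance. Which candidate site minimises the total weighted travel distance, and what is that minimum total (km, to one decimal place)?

X, total 617.9 km

Total weighted distance at each candidate:
  X (9, 6): total = 617.9
  Y (5, 5): total = 736.7
  Z (7, 0): total = 1199.1
  W (3, 10): total = 899.6
Minimum is at X with total 617.9 km.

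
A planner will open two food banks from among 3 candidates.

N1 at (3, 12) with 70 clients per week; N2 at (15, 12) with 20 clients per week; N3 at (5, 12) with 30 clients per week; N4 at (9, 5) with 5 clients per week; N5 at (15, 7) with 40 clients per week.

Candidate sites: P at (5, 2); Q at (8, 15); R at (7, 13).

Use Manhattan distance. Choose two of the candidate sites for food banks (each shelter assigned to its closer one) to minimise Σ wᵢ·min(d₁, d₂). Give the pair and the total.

{P, R}, total 1215

Evaluate every pair (each demand assigned to the nearer of the two):
  {P, R}: total = 1215
  {Q, R}: total = 1230
  {P, Q}: total = 1575
Best pair: {P, R} with total 1215.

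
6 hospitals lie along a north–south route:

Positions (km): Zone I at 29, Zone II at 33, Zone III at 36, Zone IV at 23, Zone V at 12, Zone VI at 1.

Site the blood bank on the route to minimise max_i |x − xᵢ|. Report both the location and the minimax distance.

location 18.5, max distance 17.5

The 1-center on a line is the midpoint of the two extreme points: leftmost at 1, rightmost at 36.
Optimal location = (1 + 36)/2 = 18.5; maximum distance = (36 − 1)/2 = 17.5.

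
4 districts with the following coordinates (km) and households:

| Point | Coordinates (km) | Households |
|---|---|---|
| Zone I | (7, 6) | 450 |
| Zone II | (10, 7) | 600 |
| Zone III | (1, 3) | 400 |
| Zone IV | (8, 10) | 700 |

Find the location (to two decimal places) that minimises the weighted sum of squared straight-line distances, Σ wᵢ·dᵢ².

(7.05, 7.02)

The minimiser of Σwᵢ‖p−pᵢ‖² is the weighted centroid p* = (Σwᵢpᵢ)/(Σwᵢ).
Σwᵢ = 2150.
Σwᵢxᵢ = 450·7 + 600·10 + 400·1 + 700·8 = 15150.
Σwᵢyᵢ = 450·6 + 600·7 + 400·3 + 700·10 = 15100.
x* = 15150/2150 = 7.05, y* = 15100/2150 = 7.02.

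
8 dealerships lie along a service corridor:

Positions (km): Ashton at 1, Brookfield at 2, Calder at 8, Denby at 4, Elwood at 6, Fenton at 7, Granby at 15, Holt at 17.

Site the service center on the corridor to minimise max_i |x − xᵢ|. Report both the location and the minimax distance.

location 9, max distance 8

The 1-center on a line is the midpoint of the two extreme points: leftmost at 1, rightmost at 17.
Optimal location = (1 + 17)/2 = 9; maximum distance = (17 − 1)/2 = 8.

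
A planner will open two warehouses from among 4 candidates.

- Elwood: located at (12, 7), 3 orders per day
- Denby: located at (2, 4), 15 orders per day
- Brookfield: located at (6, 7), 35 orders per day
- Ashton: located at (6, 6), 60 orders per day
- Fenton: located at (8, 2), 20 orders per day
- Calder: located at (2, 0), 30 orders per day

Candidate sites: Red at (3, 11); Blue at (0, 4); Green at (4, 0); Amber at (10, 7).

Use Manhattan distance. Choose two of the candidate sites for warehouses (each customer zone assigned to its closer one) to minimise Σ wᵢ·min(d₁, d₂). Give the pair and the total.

Evaluate every pair (each demand assigned to the nearer of the two):
  {Green, Amber}: total = 716
  {Blue, Amber}: total = 796
  {Red, Green}: total = 1034
  {Blue, Green}: total = 1050
  {Red, Amber}: total = 1066
  {Red, Blue}: total = 1174
Best pair: {Green, Amber} with total 716.

{Green, Amber}, total 716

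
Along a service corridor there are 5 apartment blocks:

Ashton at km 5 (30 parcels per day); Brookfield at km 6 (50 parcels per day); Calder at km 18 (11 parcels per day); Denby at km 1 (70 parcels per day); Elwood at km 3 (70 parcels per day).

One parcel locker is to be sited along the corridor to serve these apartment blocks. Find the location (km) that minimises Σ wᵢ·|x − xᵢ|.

x = 3

For a sum of weighted absolute distances on a line, the optimum is the weighted median (not the mean). Total weight W = 231; half-weight = 115.5.
Sort by position and accumulate weight:
  km 1 (Denby, w=70) → cum 70
  km 3 (Elwood, w=70) → cum 140  ≥ 115.5 → median here
  km 5 (Ashton, w=30) → cum 170
  km 6 (Brookfield, w=50) → cum 220
  km 18 (Calder, w=11) → cum 231
Optimal location: km 3.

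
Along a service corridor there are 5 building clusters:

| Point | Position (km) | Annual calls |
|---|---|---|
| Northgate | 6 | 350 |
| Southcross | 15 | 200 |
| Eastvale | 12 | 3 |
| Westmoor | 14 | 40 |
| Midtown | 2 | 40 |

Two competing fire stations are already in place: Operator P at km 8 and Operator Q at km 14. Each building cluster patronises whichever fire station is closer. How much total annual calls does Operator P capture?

The indifferent point is the midpoint (8+14)/2 = 11; building clusters left of it (closer to Operator P at 8) go to Operator P, those right go to Operator Q.
  Midtown at 2 (w=40) → Operator P
  Northgate at 6 (w=350) → Operator P
  Eastvale at 12 (w=3) → Operator Q
  Westmoor at 14 (w=40) → Operator Q
  Southcross at 15 (w=200) → Operator Q
Operator P captures 390; Operator Q captures 243.

390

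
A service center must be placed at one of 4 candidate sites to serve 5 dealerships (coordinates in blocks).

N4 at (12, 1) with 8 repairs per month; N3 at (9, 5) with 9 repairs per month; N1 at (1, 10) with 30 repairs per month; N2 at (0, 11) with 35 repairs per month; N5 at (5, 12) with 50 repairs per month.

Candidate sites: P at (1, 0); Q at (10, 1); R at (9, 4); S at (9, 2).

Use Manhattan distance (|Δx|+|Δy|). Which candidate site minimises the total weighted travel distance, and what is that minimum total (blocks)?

Total weighted distance at each candidate:
  P (1, 0): total = 1733
  Q (10, 1): total = 2101
  R (9, 4): total = 1637
  S (9, 2): total = 1869
Minimum is at R with total 1637 blocks.

R, total 1637 blocks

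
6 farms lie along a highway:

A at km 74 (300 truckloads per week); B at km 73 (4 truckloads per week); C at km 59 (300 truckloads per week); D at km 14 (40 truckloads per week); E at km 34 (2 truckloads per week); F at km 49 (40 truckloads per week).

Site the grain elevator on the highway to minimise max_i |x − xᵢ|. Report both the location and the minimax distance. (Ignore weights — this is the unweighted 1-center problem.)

location 44, max distance 30

The 1-center on a line is the midpoint of the two extreme points: leftmost at 14, rightmost at 74.
Optimal location = (14 + 74)/2 = 44; maximum distance = (74 − 14)/2 = 30.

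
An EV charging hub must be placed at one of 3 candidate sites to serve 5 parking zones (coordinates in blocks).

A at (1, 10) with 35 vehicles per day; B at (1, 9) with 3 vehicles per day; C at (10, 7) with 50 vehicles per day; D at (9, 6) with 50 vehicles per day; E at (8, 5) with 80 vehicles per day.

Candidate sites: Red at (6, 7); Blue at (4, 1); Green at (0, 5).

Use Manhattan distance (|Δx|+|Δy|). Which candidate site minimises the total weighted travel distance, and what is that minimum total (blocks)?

Total weighted distance at each candidate:
  Red (6, 7): total = 1021
  Blue (4, 1): total = 2193
  Green (0, 5): total = 1965
Minimum is at Red with total 1021 blocks.

Red, total 1021 blocks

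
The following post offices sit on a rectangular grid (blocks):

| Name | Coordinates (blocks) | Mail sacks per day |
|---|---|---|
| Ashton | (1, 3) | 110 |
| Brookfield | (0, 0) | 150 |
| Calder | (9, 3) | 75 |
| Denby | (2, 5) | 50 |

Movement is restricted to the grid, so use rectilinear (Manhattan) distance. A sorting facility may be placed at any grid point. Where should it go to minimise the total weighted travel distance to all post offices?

(1, 3)

Manhattan distance separates: Σwᵢ(|x−xᵢ|+|y−yᵢ|) = Σwᵢ|x−xᵢ| + Σwᵢ|y−yᵢ|, so x and y are optimised independently as 1-D weighted medians.
Total weight W = 385; half = 192.5.
x-coordinate, sorted with cumulative weight:
  x=0 (Brookfield, w=150) cum 150
  x=1 (Ashton, w=110) cum 260  ← median
  x=2 (Denby, w=50) cum 310
  x=9 (Calder, w=75) cum 385
⇒ x* = 1
y-coordinate, sorted with cumulative weight:
  y=0 (Brookfield, w=150) cum 150
  y=3 (Ashton, w=110) cum 260  ← median
  y=3 (Calder, w=75) cum 335
  y=5 (Denby, w=50) cum 385
⇒ y* = 3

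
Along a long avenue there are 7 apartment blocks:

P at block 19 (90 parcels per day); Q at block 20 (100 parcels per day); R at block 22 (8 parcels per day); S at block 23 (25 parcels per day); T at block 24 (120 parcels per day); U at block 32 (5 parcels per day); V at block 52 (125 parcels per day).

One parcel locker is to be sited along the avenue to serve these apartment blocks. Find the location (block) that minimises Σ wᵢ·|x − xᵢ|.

x = 24

For a sum of weighted absolute distances on a line, the optimum is the weighted median (not the mean). Total weight W = 473; half-weight = 236.5.
Sort by position and accumulate weight:
  block 19 (P, w=90) → cum 90
  block 20 (Q, w=100) → cum 190
  block 22 (R, w=8) → cum 198
  block 23 (S, w=25) → cum 223
  block 24 (T, w=120) → cum 343  ≥ 236.5 → median here
  block 32 (U, w=5) → cum 348
  block 52 (V, w=125) → cum 473
Optimal location: block 24.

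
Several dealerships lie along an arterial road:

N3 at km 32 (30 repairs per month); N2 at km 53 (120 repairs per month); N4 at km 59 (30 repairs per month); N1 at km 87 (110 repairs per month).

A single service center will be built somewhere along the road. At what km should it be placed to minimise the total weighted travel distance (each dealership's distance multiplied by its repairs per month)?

For a sum of weighted absolute distances on a line, the optimum is the weighted median (not the mean). Total weight W = 290; half-weight = 145.
Sort by position and accumulate weight:
  km 32 (N3, w=30) → cum 30
  km 53 (N2, w=120) → cum 150  ≥ 145 → median here
  km 59 (N4, w=30) → cum 180
  km 87 (N1, w=110) → cum 290
Optimal location: km 53.

x = 53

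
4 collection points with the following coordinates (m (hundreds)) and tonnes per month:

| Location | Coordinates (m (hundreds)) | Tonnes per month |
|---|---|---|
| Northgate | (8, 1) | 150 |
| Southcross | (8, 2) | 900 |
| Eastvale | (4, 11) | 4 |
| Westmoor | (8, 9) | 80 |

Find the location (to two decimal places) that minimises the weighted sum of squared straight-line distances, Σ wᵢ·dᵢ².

The minimiser of Σwᵢ‖p−pᵢ‖² is the weighted centroid p* = (Σwᵢpᵢ)/(Σwᵢ).
Σwᵢ = 1134.
Σwᵢxᵢ = 150·8 + 900·8 + 4·4 + 80·8 = 9056.
Σwᵢyᵢ = 150·1 + 900·2 + 4·11 + 80·9 = 2714.
x* = 9056/1134 = 7.99, y* = 2714/1134 = 2.39.

(7.99, 2.39)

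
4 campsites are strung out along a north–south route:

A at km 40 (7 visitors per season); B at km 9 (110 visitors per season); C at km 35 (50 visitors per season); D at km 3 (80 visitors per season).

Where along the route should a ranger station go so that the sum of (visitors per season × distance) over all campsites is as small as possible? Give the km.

x = 9

For a sum of weighted absolute distances on a line, the optimum is the weighted median (not the mean). Total weight W = 247; half-weight = 123.5.
Sort by position and accumulate weight:
  km 3 (D, w=80) → cum 80
  km 9 (B, w=110) → cum 190  ≥ 123.5 → median here
  km 35 (C, w=50) → cum 240
  km 40 (A, w=7) → cum 247
Optimal location: km 9.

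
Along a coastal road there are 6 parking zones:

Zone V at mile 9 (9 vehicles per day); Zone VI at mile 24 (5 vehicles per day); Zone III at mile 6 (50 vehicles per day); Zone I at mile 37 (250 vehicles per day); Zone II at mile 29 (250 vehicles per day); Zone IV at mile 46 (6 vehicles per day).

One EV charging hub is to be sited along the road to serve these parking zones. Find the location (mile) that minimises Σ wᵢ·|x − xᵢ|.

x = 29

For a sum of weighted absolute distances on a line, the optimum is the weighted median (not the mean). Total weight W = 570; half-weight = 285.
Sort by position and accumulate weight:
  mile 6 (Zone III, w=50) → cum 50
  mile 9 (Zone V, w=9) → cum 59
  mile 24 (Zone VI, w=5) → cum 64
  mile 29 (Zone II, w=250) → cum 314  ≥ 285 → median here
  mile 37 (Zone I, w=250) → cum 564
  mile 46 (Zone IV, w=6) → cum 570
Optimal location: mile 29.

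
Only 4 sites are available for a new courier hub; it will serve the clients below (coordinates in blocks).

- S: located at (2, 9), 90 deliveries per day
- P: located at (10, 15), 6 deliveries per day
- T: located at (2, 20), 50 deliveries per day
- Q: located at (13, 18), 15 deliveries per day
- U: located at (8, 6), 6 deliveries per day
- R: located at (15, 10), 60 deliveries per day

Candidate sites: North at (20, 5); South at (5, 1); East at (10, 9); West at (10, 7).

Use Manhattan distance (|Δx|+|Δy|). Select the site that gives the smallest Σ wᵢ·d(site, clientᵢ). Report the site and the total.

East, total 2276 blocks

Total weighted distance at each candidate:
  North (20, 5): total = 4728
  South (5, 1): total = 3767
  East (10, 9): total = 2276
  West (10, 7): total = 2706
Minimum is at East with total 2276 blocks.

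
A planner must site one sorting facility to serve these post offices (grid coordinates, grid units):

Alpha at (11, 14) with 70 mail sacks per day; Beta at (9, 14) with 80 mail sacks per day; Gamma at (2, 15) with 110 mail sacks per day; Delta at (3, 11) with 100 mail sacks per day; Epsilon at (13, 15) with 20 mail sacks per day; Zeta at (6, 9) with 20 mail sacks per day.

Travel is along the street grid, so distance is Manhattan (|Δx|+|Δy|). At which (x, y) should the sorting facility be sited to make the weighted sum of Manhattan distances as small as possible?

Manhattan distance separates: Σwᵢ(|x−xᵢ|+|y−yᵢ|) = Σwᵢ|x−xᵢ| + Σwᵢ|y−yᵢ|, so x and y are optimised independently as 1-D weighted medians.
Total weight W = 400; half = 200.
x-coordinate, sorted with cumulative weight:
  x=2 (Gamma, w=110) cum 110
  x=3 (Delta, w=100) cum 210  ← median
  x=6 (Zeta, w=20) cum 230
  x=9 (Beta, w=80) cum 310
  x=11 (Alpha, w=70) cum 380
  x=13 (Epsilon, w=20) cum 400
⇒ x* = 3
y-coordinate, sorted with cumulative weight:
  y=9 (Zeta, w=20) cum 20
  y=11 (Delta, w=100) cum 120
  y=14 (Alpha, w=70) cum 190
  y=14 (Beta, w=80) cum 270  ← median
  y=15 (Gamma, w=110) cum 380
  y=15 (Epsilon, w=20) cum 400
⇒ y* = 14

(3, 14)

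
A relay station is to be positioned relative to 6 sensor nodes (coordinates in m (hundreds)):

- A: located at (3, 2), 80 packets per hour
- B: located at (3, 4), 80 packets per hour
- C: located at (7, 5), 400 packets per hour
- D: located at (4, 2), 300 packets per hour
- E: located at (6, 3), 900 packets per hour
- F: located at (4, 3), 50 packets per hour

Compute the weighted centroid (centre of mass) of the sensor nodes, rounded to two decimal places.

The minimiser of Σwᵢ‖p−pᵢ‖² is the weighted centroid p* = (Σwᵢpᵢ)/(Σwᵢ).
Σwᵢ = 1810.
Σwᵢxᵢ = 80·3 + 80·3 + 400·7 + 300·4 + 900·6 + 50·4 = 10080.
Σwᵢyᵢ = 80·2 + 80·4 + 400·5 + 300·2 + 900·3 + 50·3 = 5930.
x* = 10080/1810 = 5.57, y* = 5930/1810 = 3.28.

(5.57, 3.28)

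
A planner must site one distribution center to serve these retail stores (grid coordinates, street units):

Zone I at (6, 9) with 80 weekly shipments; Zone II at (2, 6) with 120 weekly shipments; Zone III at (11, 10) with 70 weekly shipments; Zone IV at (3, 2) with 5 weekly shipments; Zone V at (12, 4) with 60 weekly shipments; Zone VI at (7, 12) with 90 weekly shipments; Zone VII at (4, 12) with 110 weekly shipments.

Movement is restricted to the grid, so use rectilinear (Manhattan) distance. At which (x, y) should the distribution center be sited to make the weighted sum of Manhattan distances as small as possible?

Manhattan distance separates: Σwᵢ(|x−xᵢ|+|y−yᵢ|) = Σwᵢ|x−xᵢ| + Σwᵢ|y−yᵢ|, so x and y are optimised independently as 1-D weighted medians.
Total weight W = 535; half = 267.5.
x-coordinate, sorted with cumulative weight:
  x=2 (Zone II, w=120) cum 120
  x=3 (Zone IV, w=5) cum 125
  x=4 (Zone VII, w=110) cum 235
  x=6 (Zone I, w=80) cum 315  ← median
  x=7 (Zone VI, w=90) cum 405
  x=11 (Zone III, w=70) cum 475
  x=12 (Zone V, w=60) cum 535
⇒ x* = 6
y-coordinate, sorted with cumulative weight:
  y=2 (Zone IV, w=5) cum 5
  y=4 (Zone V, w=60) cum 65
  y=6 (Zone II, w=120) cum 185
  y=9 (Zone I, w=80) cum 265
  y=10 (Zone III, w=70) cum 335  ← median
  y=12 (Zone VI, w=90) cum 425
  y=12 (Zone VII, w=110) cum 535
⇒ y* = 10

(6, 10)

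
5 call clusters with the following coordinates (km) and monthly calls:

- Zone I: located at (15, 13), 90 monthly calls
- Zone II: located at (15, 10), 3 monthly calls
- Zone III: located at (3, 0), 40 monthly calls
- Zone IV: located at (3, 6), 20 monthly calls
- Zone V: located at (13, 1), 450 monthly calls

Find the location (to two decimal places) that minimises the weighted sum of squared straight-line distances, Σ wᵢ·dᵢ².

The minimiser of Σwᵢ‖p−pᵢ‖² is the weighted centroid p* = (Σwᵢpᵢ)/(Σwᵢ).
Σwᵢ = 603.
Σwᵢxᵢ = 90·15 + 3·15 + 40·3 + 20·3 + 450·13 = 7425.
Σwᵢyᵢ = 90·13 + 3·10 + 40·0 + 20·6 + 450·1 = 1770.
x* = 7425/603 = 12.31, y* = 1770/603 = 2.94.

(12.31, 2.94)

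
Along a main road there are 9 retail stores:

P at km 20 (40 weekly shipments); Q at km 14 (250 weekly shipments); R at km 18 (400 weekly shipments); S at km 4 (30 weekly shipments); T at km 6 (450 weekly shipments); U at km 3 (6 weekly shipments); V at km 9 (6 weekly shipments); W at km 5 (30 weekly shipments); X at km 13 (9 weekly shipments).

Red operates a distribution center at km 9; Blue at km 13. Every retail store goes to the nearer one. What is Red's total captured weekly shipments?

522

The indifferent point is the midpoint (9+13)/2 = 11; retail stores left of it (closer to Red at 9) go to Red, those right go to Blue.
  U at 3 (w=6) → Red
  S at 4 (w=30) → Red
  W at 5 (w=30) → Red
  T at 6 (w=450) → Red
  V at 9 (w=6) → Red
  X at 13 (w=9) → Blue
  Q at 14 (w=250) → Blue
  R at 18 (w=400) → Blue
  P at 20 (w=40) → Blue
Red captures 522; Blue captures 699.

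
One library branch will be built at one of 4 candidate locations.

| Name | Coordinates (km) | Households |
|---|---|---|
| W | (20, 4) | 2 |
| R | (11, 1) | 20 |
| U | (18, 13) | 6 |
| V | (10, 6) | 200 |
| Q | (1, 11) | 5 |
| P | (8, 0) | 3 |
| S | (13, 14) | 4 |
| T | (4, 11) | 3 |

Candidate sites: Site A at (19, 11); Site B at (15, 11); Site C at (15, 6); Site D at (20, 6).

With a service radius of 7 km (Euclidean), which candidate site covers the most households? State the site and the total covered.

Coverage radius r = 7 km; a point is covered iff (Δx)²+(Δy)² ≤ 7² = 49.
  Site A (19, 11): covers {U, S} → 10
  Site B (15, 11): covers {U, S} → 10
  Site C (15, 6): covers {W, R, V} → 222
  Site D (20, 6): covers {W} → 2
Maximum coverage at Site C: 222 households.

Site C, covering 222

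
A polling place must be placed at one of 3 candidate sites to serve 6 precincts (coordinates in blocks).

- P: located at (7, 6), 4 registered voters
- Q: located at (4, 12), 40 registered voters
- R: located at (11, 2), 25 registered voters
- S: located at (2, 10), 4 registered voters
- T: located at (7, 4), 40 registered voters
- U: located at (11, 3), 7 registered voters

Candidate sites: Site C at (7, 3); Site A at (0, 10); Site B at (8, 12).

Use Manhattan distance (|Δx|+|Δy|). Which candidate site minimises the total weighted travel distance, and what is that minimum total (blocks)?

Site C, total 733 blocks

Total weighted distance at each candidate:
  Site C (7, 3): total = 733
  Site A (0, 10): total = 1413
  Site B (8, 12): total = 989
Minimum is at Site C with total 733 blocks.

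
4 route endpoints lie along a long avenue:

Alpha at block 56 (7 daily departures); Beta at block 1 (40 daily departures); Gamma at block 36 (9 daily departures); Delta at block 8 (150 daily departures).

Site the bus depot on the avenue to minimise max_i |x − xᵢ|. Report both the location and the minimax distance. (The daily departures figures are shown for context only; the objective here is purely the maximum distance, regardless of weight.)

location 28.5, max distance 27.5

The 1-center on a line is the midpoint of the two extreme points: leftmost at 1, rightmost at 56.
Optimal location = (1 + 56)/2 = 28.5; maximum distance = (56 − 1)/2 = 27.5.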